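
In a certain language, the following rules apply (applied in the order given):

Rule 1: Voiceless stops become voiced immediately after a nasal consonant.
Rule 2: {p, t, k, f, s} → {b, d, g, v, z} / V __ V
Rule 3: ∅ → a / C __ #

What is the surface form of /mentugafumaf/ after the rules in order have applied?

Rule 1 (post-nasal voicing): /t/ is a voiceless stop immediately after the nasal /n/, so it voices to [d]. /mentugafumaf/ → mendugafumaf.
Rule 2 (intervocalic voicing): /f/ is a voiceless obstruent between vowels /a/ and /u/, so it voices to [v]. /mendugafumaf/ → mendugavumaf.
Rule 3 (final a-epenthesis): the form ends in the consonant /f/, so [a] is inserted word-finally. /mendugavumaf/ → mendugavumafa.

mendugavumafa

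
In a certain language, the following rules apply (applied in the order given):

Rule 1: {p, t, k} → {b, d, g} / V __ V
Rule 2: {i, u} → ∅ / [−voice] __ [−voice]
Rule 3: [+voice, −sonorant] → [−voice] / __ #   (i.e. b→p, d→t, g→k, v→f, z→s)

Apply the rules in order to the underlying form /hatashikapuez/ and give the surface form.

hadashigabues

Rule 1 (intervocalic voicing): /t/ is a voiceless stop between vowels /a/ and /a/, so it voices to [d]. /k/ is a voiceless stop between vowels /i/ and /a/, so it voices to [g]. /p/ is a voiceless stop between vowels /a/ and /u/, so it voices to [b]. /hatashikapuez/ → hadashigabuez.
Rule 2 (high vowel syncope): no segment meets the environment; /hadashigabuez/ is unchanged.
Rule 3 (final devoicing): /z/ is a voiced obstruent in word-final position, so it devoices to [s]. /hadashigabuez/ → hadashigabues.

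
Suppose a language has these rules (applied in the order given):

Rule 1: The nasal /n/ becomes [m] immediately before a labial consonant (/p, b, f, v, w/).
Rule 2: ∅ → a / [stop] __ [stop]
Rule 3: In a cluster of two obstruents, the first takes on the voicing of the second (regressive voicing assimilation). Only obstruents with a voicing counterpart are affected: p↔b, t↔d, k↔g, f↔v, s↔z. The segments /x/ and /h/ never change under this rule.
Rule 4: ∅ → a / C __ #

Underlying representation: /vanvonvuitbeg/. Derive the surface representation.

Rule 1 (nasal place assimilation): /n/ precedes the labial consonant /v/, so it assimilates in place to [m]. /n/ precedes the labial consonant /v/, so it assimilates in place to [m]. /vanvonvuitbeg/ → vamvomvuitbeg.
Rule 2 (stop-cluster a-epenthesis): /t/ and /b/ form a stop–stop cluster, so [a] is inserted between them. /vamvomvuitbeg/ → vamvomvuitabeg.
Rule 3 (regressive voicing assimilation): no segment meets the environment; /vamvomvuitabeg/ is unchanged.
Rule 4 (final a-epenthesis): the form ends in the consonant /g/, so [a] is inserted word-finally. /vamvomvuitabeg/ → vamvomvuitabega.

vamvomvuitabega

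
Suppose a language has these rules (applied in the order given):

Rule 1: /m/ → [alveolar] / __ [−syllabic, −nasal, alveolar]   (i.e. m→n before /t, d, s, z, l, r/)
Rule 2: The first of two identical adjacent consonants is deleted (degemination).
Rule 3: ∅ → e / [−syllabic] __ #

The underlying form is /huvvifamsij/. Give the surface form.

Rule 1 (nasal place assimilation): /m/ precedes the alveolar consonant /s/, so it assimilates in place to [n]. /huvvifamsij/ → huvvifansij.
Rule 2 (degemination): /vv/ is a geminate; the first /v/ deletes. /huvvifansij/ → huvifansij.
Rule 3 (final e-epenthesis): the form ends in the consonant /j/, so [e] is inserted word-finally. /huvifansij/ → huvifansije.

huvifansije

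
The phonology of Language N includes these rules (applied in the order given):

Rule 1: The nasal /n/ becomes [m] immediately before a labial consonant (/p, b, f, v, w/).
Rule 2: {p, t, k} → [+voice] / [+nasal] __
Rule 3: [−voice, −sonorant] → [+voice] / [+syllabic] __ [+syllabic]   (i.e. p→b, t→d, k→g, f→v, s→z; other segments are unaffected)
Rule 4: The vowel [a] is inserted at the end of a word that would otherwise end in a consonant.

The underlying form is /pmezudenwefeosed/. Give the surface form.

pmezudemweveozeda

Rule 1 (nasal place assimilation): /n/ precedes the labial consonant /w/, so it assimilates in place to [m]. /pmezudenwefeosed/ → pmezudemwefeosed.
Rule 2 (post-nasal voicing): no segment meets the environment; /pmezudemwefeosed/ is unchanged.
Rule 3 (intervocalic voicing): /f/ is a voiceless obstruent between vowels /e/ and /e/, so it voices to [v]. /s/ is a voiceless obstruent between vowels /o/ and /e/, so it voices to [z]. /pmezudemwefeosed/ → pmezudemweveozed.
Rule 4 (final a-epenthesis): the form ends in the consonant /d/, so [a] is inserted word-finally. /pmezudemweveozed/ → pmezudemweveozeda.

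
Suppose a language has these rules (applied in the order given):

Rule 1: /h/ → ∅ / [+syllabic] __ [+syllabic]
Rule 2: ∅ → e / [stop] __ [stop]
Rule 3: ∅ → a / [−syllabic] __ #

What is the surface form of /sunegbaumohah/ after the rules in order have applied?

Rule 1 (intervocalic h-deletion): /h/ occurs between vowels /o/ and /a/, so it deletes. /sunegbaumohah/ → sunegbaumoah.
Rule 2 (stop-cluster e-epenthesis): /g/ and /b/ form a stop–stop cluster, so [e] is inserted between them. /sunegbaumoah/ → sunegebaumoah.
Rule 3 (final a-epenthesis): the form ends in the consonant /h/, so [a] is inserted word-finally. /sunegebaumoah/ → sunegebaumoaha.

sunegebaumoaha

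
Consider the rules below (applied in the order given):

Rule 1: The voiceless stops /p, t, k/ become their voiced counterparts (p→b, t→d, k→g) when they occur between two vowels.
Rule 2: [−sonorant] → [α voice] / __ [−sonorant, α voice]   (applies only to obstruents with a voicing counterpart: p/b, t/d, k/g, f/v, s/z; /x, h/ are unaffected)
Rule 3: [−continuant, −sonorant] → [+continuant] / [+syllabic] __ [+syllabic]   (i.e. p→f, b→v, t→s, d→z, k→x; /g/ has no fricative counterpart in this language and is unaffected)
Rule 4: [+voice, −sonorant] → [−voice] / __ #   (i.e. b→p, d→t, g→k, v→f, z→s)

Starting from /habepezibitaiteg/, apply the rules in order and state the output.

havevezivizaizek

Rule 1 (intervocalic voicing): /p/ is a voiceless stop between vowels /e/ and /e/, so it voices to [b]. /t/ is a voiceless stop between vowels /i/ and /a/, so it voices to [d]. /t/ is a voiceless stop between vowels /i/ and /e/, so it voices to [d]. /habepezibitaiteg/ → habebezibidaideg.
Rule 2 (regressive voicing assimilation): no segment meets the environment; /habebezibidaideg/ is unchanged.
Rule 3 (intervocalic spirantization): /b/ is a stop between vowels /a/ and /e/, so it spirantizes to the fricative [v]. /b/ is a stop between vowels /e/ and /e/, so it spirantizes to the fricative [v]. /b/ is a stop between vowels /i/ and /i/, so it spirantizes to the fricative [v]. /d/ is a stop between vowels /i/ and /a/, so it spirantizes to the fricative [z]. /d/ is a stop between vowels /i/ and /e/, so it spirantizes to the fricative [z]. /habebezibidaideg/ → havevezivizaizeg.
Rule 4 (final devoicing): /g/ is a voiced obstruent in word-final position, so it devoices to [k]. /havevezivizaizeg/ → havevezivizaizek.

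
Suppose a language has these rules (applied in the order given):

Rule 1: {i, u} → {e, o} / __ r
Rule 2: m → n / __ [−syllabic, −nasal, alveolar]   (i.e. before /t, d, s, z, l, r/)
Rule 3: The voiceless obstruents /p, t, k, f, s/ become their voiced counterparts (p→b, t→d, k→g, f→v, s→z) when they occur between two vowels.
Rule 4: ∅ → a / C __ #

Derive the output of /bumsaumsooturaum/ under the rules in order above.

Rule 1 (pre-rhotic lowering): /u/ is a high vowel immediately before /r/, so it lowers to [o]. /bumsaumsooturaum/ → bumsaumsootoraum.
Rule 2 (nasal place assimilation): /m/ precedes the alveolar consonant /s/, so it assimilates in place to [n]. /m/ precedes the alveolar consonant /s/, so it assimilates in place to [n]. /bumsaumsootoraum/ → bunsaunsootoraum.
Rule 3 (intervocalic voicing): /t/ is a voiceless obstruent between vowels /o/ and /o/, so it voices to [d]. /bunsaunsootoraum/ → bunsaunsoodoraum.
Rule 4 (final a-epenthesis): the form ends in the consonant /m/, so [a] is inserted word-finally. /bunsaunsoodoraum/ → bunsaunsoodorauma.

bunsaunsoodorauma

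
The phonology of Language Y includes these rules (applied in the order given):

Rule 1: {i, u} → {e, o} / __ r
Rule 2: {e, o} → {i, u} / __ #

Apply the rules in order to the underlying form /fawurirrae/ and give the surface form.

faworerrai

Rule 1 (pre-rhotic lowering): /u/ is a high vowel immediately before /r/, so it lowers to [o]. /i/ is a high vowel immediately before /r/, so it lowers to [e]. /fawurirrae/ → faworerrae.
Rule 2 (final vowel raising): /e/ is a mid vowel in word-final position, so it raises to [i]. /faworerrae/ → faworerrai.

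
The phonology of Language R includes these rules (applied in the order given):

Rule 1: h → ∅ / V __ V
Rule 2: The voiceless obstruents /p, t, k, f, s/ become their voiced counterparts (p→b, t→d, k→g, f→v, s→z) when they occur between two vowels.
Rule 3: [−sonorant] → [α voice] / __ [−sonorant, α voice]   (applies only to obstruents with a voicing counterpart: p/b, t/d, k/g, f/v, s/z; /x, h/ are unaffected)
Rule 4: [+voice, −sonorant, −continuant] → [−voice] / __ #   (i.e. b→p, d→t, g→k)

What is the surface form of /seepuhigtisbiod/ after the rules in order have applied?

Rule 1 (intervocalic h-deletion): /h/ occurs between vowels /u/ and /i/, so it deletes. /seepuhigtisbiod/ → seepuigtisbiod.
Rule 2 (intervocalic voicing): /p/ is a voiceless obstruent between vowels /e/ and /u/, so it voices to [b]. /seepuigtisbiod/ → seebuigtisbiod.
Rule 3 (regressive voicing assimilation): /g/ precedes the voiceless obstruent /t/, so it devoices to [k] by assimilation. /s/ precedes the voiced obstruent /b/, so it voices to [z] by assimilation. /seebuigtisbiod/ → seebuiktizbiod.
Rule 4 (final devoicing): /d/ is a voiced stop in word-final position, so it devoices to [t]. /seebuiktizbiod/ → seebuiktizbiot.

seebuiktizbiot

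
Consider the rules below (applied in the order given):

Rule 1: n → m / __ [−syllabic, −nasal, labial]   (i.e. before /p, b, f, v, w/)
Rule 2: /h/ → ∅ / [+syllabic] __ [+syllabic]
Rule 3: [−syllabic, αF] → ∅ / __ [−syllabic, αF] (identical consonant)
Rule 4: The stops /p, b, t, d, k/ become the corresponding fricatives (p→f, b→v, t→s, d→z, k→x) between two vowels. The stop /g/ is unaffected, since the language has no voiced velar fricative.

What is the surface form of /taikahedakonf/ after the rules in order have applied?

taixaezaxomf

Rule 1 (nasal place assimilation): /n/ precedes the labial consonant /f/, so it assimilates in place to [m]. /taikahedakonf/ → taikahedakomf.
Rule 2 (intervocalic h-deletion): /h/ occurs between vowels /a/ and /e/, so it deletes. /taikahedakomf/ → taikaedakomf.
Rule 3 (degemination): no segment meets the environment; /taikaedakomf/ is unchanged.
Rule 4 (intervocalic spirantization): /k/ is a stop between vowels /i/ and /a/, so it spirantizes to the fricative [x]. /d/ is a stop between vowels /e/ and /a/, so it spirantizes to the fricative [z]. /k/ is a stop between vowels /a/ and /o/, so it spirantizes to the fricative [x]. /taikaedakomf/ → taixaezaxomf.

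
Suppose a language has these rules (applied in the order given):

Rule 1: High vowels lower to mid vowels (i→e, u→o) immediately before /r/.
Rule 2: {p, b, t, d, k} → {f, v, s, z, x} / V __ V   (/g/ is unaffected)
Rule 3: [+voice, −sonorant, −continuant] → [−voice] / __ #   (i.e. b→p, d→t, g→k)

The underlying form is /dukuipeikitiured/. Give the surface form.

duxuifeixisioret

Rule 1 (pre-rhotic lowering): /u/ is a high vowel immediately before /r/, so it lowers to [o]. /dukuipeikitiured/ → dukuipeikitiored.
Rule 2 (intervocalic spirantization): /k/ is a stop between vowels /u/ and /u/, so it spirantizes to the fricative [x]. /p/ is a stop between vowels /i/ and /e/, so it spirantizes to the fricative [f]. /k/ is a stop between vowels /i/ and /i/, so it spirantizes to the fricative [x]. /t/ is a stop between vowels /i/ and /i/, so it spirantizes to the fricative [s]. /dukuipeikitiored/ → duxuifeixisiored.
Rule 3 (final devoicing): /d/ is a voiced stop in word-final position, so it devoices to [t]. /duxuifeixisiored/ → duxuifeixisioret.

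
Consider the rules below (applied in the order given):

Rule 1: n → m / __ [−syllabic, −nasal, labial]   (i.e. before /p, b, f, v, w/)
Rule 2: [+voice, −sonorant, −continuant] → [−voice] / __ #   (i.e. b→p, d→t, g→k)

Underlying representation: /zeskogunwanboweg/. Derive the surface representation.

Rule 1 (nasal place assimilation): /n/ precedes the labial consonant /w/, so it assimilates in place to [m]. /n/ precedes the labial consonant /b/, so it assimilates in place to [m]. /zeskogunwanboweg/ → zeskogumwamboweg.
Rule 2 (final devoicing): /g/ is a voiced stop in word-final position, so it devoices to [k]. /zeskogumwamboweg/ → zeskogumwambowek.

zeskogumwambowek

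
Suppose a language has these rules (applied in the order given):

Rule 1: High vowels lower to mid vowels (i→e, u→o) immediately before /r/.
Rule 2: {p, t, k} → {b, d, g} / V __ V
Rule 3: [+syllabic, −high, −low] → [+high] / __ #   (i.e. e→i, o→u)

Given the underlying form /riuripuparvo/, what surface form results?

rioribubarvu

Rule 1 (pre-rhotic lowering): /u/ is a high vowel immediately before /r/, so it lowers to [o]. /riuripuparvo/ → rioripuparvo.
Rule 2 (intervocalic voicing): /p/ is a voiceless stop between vowels /i/ and /u/, so it voices to [b]. /p/ is a voiceless stop between vowels /u/ and /a/, so it voices to [b]. /rioripuparvo/ → rioribubarvo.
Rule 3 (final vowel raising): /o/ is a mid vowel in word-final position, so it raises to [u]. /rioribubarvo/ → rioribubarvu.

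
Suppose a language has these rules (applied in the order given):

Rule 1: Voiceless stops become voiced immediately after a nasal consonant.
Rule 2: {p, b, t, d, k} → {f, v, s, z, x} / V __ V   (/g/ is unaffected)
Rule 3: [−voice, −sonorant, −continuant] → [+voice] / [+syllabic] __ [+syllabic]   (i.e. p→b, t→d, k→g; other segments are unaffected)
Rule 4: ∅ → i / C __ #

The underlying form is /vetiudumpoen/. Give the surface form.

Rule 1 (post-nasal voicing): /p/ is a voiceless stop immediately after the nasal /m/, so it voices to [b]. /vetiudumpoen/ → vetiudumboen.
Rule 2 (intervocalic spirantization): /t/ is a stop between vowels /e/ and /i/, so it spirantizes to the fricative [s]. /d/ is a stop between vowels /u/ and /u/, so it spirantizes to the fricative [z]. /vetiudumboen/ → vesiuzumboen.
Rule 3 (intervocalic voicing): no segment meets the environment; /vesiuzumboen/ is unchanged.
Rule 4 (final i-epenthesis): the form ends in the consonant /n/, so [i] is inserted word-finally. /vesiuzumboen/ → vesiuzumboeni.

vesiuzumboeni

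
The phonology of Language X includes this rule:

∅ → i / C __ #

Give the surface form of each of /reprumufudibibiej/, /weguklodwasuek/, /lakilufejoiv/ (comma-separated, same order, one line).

reprumufudibibieji, weguklodwasueki, lakilufejoivi

/reprumufudibibiej/: the form ends in the consonant /j/, so [i] is inserted word-finally. → [reprumufudibibieji].
/weguklodwasuek/: the form ends in the consonant /k/, so [i] is inserted word-finally. → [weguklodwasueki].
/lakilufejoiv/: the form ends in the consonant /v/, so [i] is inserted word-finally. → [lakilufejoivi].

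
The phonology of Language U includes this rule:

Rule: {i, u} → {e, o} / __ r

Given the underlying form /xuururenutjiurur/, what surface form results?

xuororenutjioror

/u/ is a high vowel immediately before /r/, so it lowers to [o].
/u/ is a high vowel immediately before /r/, so it lowers to [o].
/u/ is a high vowel immediately before /r/, so it lowers to [o].
/u/ is a high vowel immediately before /r/, so it lowers to [o].
The other instances of /u/, /i/ do not occur in the required environment and remain unchanged.
Surface form: [xuororenutjioror].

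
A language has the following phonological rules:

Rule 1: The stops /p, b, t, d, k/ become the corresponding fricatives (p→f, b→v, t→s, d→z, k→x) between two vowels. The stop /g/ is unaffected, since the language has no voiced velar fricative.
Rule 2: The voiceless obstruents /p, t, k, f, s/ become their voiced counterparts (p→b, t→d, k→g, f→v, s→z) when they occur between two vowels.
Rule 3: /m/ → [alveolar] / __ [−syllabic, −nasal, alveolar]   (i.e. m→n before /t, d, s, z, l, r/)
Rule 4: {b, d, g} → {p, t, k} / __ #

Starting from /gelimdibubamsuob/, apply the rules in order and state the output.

gelindivuvansuop

Rule 1 (intervocalic spirantization): /b/ is a stop between vowels /i/ and /u/, so it spirantizes to the fricative [v]. /b/ is a stop between vowels /u/ and /a/, so it spirantizes to the fricative [v]. /gelimdibubamsuob/ → gelimdivuvamsuob.
Rule 2 (intervocalic voicing): no segment meets the environment; /gelimdivuvamsuob/ is unchanged.
Rule 3 (nasal place assimilation): /m/ precedes the alveolar consonant /d/, so it assimilates in place to [n]. /m/ precedes the alveolar consonant /s/, so it assimilates in place to [n]. /gelimdivuvamsuob/ → gelindivuvansuob.
Rule 4 (final devoicing): /b/ is a voiced stop in word-final position, so it devoices to [p]. /gelindivuvansuob/ → gelindivuvansuop.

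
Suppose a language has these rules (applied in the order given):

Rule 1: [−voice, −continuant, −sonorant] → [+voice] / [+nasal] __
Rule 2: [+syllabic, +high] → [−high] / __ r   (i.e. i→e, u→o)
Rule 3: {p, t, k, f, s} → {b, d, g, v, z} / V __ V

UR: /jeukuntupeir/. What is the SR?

Rule 1 (post-nasal voicing): /t/ is a voiceless stop immediately after the nasal /n/, so it voices to [d]. /jeukuntupeir/ → jeukundupeir.
Rule 2 (pre-rhotic lowering): /i/ is a high vowel immediately before /r/, so it lowers to [e]. /jeukundupeir/ → jeukundupeer.
Rule 3 (intervocalic voicing): /k/ is a voiceless obstruent between vowels /u/ and /u/, so it voices to [g]. /p/ is a voiceless obstruent between vowels /u/ and /e/, so it voices to [b]. /jeukundupeer/ → jeugundubeer.

jeugundubeer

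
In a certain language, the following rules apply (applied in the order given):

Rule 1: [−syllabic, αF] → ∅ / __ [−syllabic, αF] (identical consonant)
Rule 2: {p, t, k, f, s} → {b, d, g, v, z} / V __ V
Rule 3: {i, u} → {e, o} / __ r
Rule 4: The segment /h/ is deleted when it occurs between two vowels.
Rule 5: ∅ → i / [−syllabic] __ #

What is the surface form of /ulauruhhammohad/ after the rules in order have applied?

ulaoruamoadi

Rule 1 (degemination): /hh/ is a geminate; the first /h/ deletes. /mm/ is a geminate; the first /m/ deletes. /ulauruhhammohad/ → ulauruhamohad.
Rule 2 (intervocalic voicing): no segment meets the environment; /ulauruhamohad/ is unchanged.
Rule 3 (pre-rhotic lowering): /u/ is a high vowel immediately before /r/, so it lowers to [o]. /ulauruhamohad/ → ulaoruhamohad.
Rule 4 (intervocalic h-deletion): /h/ occurs between vowels /u/ and /a/, so it deletes. /h/ occurs between vowels /o/ and /a/, so it deletes. /ulaoruhamohad/ → ulaoruamoad.
Rule 5 (final i-epenthesis): the form ends in the consonant /d/, so [i] is inserted word-finally. /ulaoruamoad/ → ulaoruamoadi.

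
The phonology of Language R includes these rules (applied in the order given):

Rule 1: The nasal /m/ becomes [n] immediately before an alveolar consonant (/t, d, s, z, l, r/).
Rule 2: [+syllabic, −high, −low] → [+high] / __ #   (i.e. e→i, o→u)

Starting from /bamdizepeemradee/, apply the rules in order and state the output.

Rule 1 (nasal place assimilation): /m/ precedes the alveolar consonant /d/, so it assimilates in place to [n]. /m/ precedes the alveolar consonant /r/, so it assimilates in place to [n]. /bamdizepeemradee/ → bandizepeenradee.
Rule 2 (final vowel raising): /e/ is a mid vowel in word-final position, so it raises to [i]. /bandizepeenradee/ → bandizepeenradei.

bandizepeenradei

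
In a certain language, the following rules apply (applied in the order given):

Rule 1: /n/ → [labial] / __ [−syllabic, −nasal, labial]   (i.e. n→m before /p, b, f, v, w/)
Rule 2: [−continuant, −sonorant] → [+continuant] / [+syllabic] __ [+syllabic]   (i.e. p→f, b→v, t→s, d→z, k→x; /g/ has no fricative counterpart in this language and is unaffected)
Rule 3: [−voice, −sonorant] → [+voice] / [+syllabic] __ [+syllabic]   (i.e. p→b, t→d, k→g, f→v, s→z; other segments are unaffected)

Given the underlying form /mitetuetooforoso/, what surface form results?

Rule 1 (nasal place assimilation): no segment meets the environment; /mitetuetooforoso/ is unchanged.
Rule 2 (intervocalic spirantization): /t/ is a stop between vowels /i/ and /e/, so it spirantizes to the fricative [s]. /t/ is a stop between vowels /e/ and /u/, so it spirantizes to the fricative [s]. /t/ is a stop between vowels /e/ and /o/, so it spirantizes to the fricative [s]. /mitetuetooforoso/ → misesuesooforoso.
Rule 3 (intervocalic voicing): /s/ is a voiceless obstruent between vowels /i/ and /e/, so it voices to [z]. /s/ is a voiceless obstruent between vowels /e/ and /u/, so it voices to [z]. /s/ is a voiceless obstruent between vowels /e/ and /o/, so it voices to [z]. /f/ is a voiceless obstruent between vowels /o/ and /o/, so it voices to [v]. /s/ is a voiceless obstruent between vowels /o/ and /o/, so it voices to [z]. /misesuesooforoso/ → mizezuezoovorozo.

mizezuezoovorozo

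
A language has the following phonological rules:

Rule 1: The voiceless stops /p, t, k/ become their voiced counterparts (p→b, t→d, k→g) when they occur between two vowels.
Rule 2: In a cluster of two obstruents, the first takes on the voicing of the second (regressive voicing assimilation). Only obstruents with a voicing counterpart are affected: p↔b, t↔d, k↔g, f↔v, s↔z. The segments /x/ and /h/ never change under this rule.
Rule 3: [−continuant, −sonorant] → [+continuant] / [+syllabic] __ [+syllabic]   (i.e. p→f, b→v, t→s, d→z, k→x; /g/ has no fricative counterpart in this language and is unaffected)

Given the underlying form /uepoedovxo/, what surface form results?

Rule 1 (intervocalic voicing): /p/ is a voiceless stop between vowels /e/ and /o/, so it voices to [b]. /uepoedovxo/ → ueboedovxo.
Rule 2 (regressive voicing assimilation): /v/ precedes the voiceless obstruent /x/, so it devoices to [f] by assimilation. /ueboedovxo/ → ueboedofxo.
Rule 3 (intervocalic spirantization): /b/ is a stop between vowels /e/ and /o/, so it spirantizes to the fricative [v]. /d/ is a stop between vowels /e/ and /o/, so it spirantizes to the fricative [z]. /ueboedofxo/ → uevoezofxo.

uevoezofxo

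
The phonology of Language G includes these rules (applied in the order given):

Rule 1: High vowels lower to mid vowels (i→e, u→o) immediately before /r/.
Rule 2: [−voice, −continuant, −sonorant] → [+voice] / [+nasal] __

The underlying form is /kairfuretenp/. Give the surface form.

kaerforetenb

Rule 1 (pre-rhotic lowering): /i/ is a high vowel immediately before /r/, so it lowers to [e]. /u/ is a high vowel immediately before /r/, so it lowers to [o]. /kairfuretenp/ → kaerforetenp.
Rule 2 (post-nasal voicing): /p/ is a voiceless stop immediately after the nasal /n/, so it voices to [b]. /kaerforetenp/ → kaerforetenb.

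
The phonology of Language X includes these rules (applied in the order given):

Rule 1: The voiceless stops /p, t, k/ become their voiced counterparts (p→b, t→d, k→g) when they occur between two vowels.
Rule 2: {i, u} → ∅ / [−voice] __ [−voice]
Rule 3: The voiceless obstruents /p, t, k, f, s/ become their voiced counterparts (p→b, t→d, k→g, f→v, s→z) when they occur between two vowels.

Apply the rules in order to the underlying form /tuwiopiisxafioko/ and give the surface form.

Rule 1 (intervocalic voicing): /p/ is a voiceless stop between vowels /o/ and /i/, so it voices to [b]. /k/ is a voiceless stop between vowels /o/ and /o/, so it voices to [g]. /tuwiopiisxafioko/ → tuwiobiisxafiogo.
Rule 2 (high vowel syncope): no segment meets the environment; /tuwiobiisxafiogo/ is unchanged.
Rule 3 (intervocalic voicing): /f/ is a voiceless obstruent between vowels /a/ and /i/, so it voices to [v]. /tuwiobiisxafiogo/ → tuwiobiisxaviogo.

tuwiobiisxaviogo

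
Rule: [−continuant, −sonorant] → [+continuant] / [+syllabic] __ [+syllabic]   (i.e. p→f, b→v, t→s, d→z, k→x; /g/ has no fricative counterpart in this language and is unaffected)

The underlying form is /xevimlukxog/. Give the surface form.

xevimlukxog

No segment of /xevimlukxog/ meets the structural description of the rule, so the form surfaces unchanged.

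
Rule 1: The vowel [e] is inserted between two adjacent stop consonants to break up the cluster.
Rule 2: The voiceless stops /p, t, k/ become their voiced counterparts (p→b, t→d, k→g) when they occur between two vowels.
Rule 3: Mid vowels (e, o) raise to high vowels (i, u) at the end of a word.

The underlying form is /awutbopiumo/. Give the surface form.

awudebobiumu

Rule 1 (stop-cluster e-epenthesis): /t/ and /b/ form a stop–stop cluster, so [e] is inserted between them. /awutbopiumo/ → awutebopiumo.
Rule 2 (intervocalic voicing): /t/ is a voiceless stop between vowels /u/ and /e/, so it voices to [d]. /p/ is a voiceless stop between vowels /o/ and /i/, so it voices to [b]. /awutebopiumo/ → awudebobiumo.
Rule 3 (final vowel raising): /o/ is a mid vowel in word-final position, so it raises to [u]. /awudebobiumo/ → awudebobiumu.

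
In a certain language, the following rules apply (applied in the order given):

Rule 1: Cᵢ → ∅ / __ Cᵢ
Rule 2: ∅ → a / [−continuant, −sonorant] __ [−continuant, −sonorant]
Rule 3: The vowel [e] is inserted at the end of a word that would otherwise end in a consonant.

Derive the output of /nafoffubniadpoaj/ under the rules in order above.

nafofubniadapoaje

Rule 1 (degemination): /ff/ is a geminate; the first /f/ deletes. /nafoffubniadpoaj/ → nafofubniadpoaj.
Rule 2 (stop-cluster a-epenthesis): /d/ and /p/ form a stop–stop cluster, so [a] is inserted between them. /nafofubniadpoaj/ → nafofubniadapoaj.
Rule 3 (final e-epenthesis): the form ends in the consonant /j/, so [e] is inserted word-finally. /nafofubniadapoaj/ → nafofubniadapoaje.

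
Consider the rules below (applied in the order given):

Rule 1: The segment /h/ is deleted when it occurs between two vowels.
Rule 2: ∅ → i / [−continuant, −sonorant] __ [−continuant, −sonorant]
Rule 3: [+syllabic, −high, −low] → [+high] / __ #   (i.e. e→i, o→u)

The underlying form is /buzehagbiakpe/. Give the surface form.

buzeagibiakipi

Rule 1 (intervocalic h-deletion): /h/ occurs between vowels /e/ and /a/, so it deletes. /buzehagbiakpe/ → buzeagbiakpe.
Rule 2 (stop-cluster i-epenthesis): /g/ and /b/ form a stop–stop cluster, so [i] is inserted between them. /k/ and /p/ form a stop–stop cluster, so [i] is inserted between them. /buzeagbiakpe/ → buzeagibiakipe.
Rule 3 (final vowel raising): /e/ is a mid vowel in word-final position, so it raises to [i]. /buzeagibiakipe/ → buzeagibiakipi.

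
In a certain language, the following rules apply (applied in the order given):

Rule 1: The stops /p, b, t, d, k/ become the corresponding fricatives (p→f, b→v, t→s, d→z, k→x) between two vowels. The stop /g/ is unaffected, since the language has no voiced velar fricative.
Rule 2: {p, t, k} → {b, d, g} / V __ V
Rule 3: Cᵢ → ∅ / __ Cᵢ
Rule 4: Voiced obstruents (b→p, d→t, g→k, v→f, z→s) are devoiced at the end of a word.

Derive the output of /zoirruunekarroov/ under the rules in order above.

Rule 1 (intervocalic spirantization): /k/ is a stop between vowels /e/ and /a/, so it spirantizes to the fricative [x]. /zoirruunekarroov/ → zoirruunexarroov.
Rule 2 (intervocalic voicing): no segment meets the environment; /zoirruunexarroov/ is unchanged.
Rule 3 (degemination): /rr/ is a geminate; the first /r/ deletes. /rr/ is a geminate; the first /r/ deletes. /zoirruunexarroov/ → zoiruunexaroov.
Rule 4 (final devoicing): /v/ is a voiced obstruent in word-final position, so it devoices to [f]. /zoiruunexaroov/ → zoiruunexaroof.

zoiruunexaroof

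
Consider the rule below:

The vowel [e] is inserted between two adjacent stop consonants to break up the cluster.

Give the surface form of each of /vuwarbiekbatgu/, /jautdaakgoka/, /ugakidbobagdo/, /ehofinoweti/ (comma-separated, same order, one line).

/vuwarbiekbatgu/: /k/ and /b/ form a stop–stop cluster, so [e] is inserted between them. /t/ and /g/ form a stop–stop cluster, so [e] is inserted between them. → [vuwarbiekebategu].
/jautdaakgoka/: /t/ and /d/ form a stop–stop cluster, so [e] is inserted between them. /k/ and /g/ form a stop–stop cluster, so [e] is inserted between them. → [jautedaakegoka].
/ugakidbobagdo/: /d/ and /b/ form a stop–stop cluster, so [e] is inserted between them. /g/ and /d/ form a stop–stop cluster, so [e] is inserted between them. → [ugakidebobagedo].
/ehofinoweti/: the rule's environment is not met; surfaces unchanged as [ehofinoweti].

vuwarbiekebategu, jautedaakegoka, ugakidebobagedo, ehofinoweti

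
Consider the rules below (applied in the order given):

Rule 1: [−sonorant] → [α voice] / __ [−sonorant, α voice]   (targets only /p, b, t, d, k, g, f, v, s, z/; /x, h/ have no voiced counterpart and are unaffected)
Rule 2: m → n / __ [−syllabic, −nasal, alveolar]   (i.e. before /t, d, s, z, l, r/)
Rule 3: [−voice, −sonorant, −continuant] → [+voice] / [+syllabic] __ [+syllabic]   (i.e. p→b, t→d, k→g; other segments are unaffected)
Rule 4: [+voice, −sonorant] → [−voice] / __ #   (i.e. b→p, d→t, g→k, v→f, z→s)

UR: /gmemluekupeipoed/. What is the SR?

gmenluegubeiboet

Rule 1 (regressive voicing assimilation): no segment meets the environment; /gmemluekupeipoed/ is unchanged.
Rule 2 (nasal place assimilation): /m/ precedes the alveolar consonant /l/, so it assimilates in place to [n]. /gmemluekupeipoed/ → gmenluekupeipoed.
Rule 3 (intervocalic voicing): /k/ is a voiceless stop between vowels /e/ and /u/, so it voices to [g]. /p/ is a voiceless stop between vowels /u/ and /e/, so it voices to [b]. /p/ is a voiceless stop between vowels /i/ and /o/, so it voices to [b]. /gmenluekupeipoed/ → gmenluegubeiboed.
Rule 4 (final devoicing): /d/ is a voiced obstruent in word-final position, so it devoices to [t]. /gmenluegubeiboed/ → gmenluegubeiboet.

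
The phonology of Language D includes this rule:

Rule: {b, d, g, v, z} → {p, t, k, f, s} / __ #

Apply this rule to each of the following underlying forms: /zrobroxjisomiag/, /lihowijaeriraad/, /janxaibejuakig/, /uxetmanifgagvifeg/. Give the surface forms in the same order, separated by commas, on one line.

/zrobroxjisomiag/: /g/ is a voiced obstruent in word-final position, so it devoices to [k]. → [zrobroxjisomiak].
/lihowijaeriraad/: /d/ is a voiced obstruent in word-final position, so it devoices to [t]. → [lihowijaeriraat].
/janxaibejuakig/: /g/ is a voiced obstruent in word-final position, so it devoices to [k]. → [janxaibejuakik].
/uxetmanifgagvifeg/: /g/ is a voiced obstruent in word-final position, so it devoices to [k]. → [uxetmanifgagvifek].

zrobroxjisomiak, lihowijaeriraat, janxaibejuakik, uxetmanifgagvifek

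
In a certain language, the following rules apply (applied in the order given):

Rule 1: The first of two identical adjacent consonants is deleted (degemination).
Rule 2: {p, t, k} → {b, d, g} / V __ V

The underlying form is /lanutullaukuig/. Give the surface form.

Rule 1 (degemination): /ll/ is a geminate; the first /l/ deletes. /lanutullaukuig/ → lanutulaukuig.
Rule 2 (intervocalic voicing): /t/ is a voiceless stop between vowels /u/ and /u/, so it voices to [d]. /k/ is a voiceless stop between vowels /u/ and /u/, so it voices to [g]. /lanutulaukuig/ → lanudulauguig.

lanudulauguig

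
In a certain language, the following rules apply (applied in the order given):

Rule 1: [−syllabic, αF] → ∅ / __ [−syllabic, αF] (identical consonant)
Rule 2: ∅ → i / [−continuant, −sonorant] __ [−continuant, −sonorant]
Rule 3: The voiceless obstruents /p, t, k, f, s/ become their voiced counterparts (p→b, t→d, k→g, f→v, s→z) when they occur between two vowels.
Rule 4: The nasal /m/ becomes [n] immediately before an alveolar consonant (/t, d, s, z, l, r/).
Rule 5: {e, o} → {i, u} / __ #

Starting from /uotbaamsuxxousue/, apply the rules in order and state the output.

uodibaansuxouzui

Rule 1 (degemination): /xx/ is a geminate; the first /x/ deletes. /uotbaamsuxxousue/ → uotbaamsuxousue.
Rule 2 (stop-cluster i-epenthesis): /t/ and /b/ form a stop–stop cluster, so [i] is inserted between them. /uotbaamsuxousue/ → uotibaamsuxousue.
Rule 3 (intervocalic voicing): /t/ is a voiceless obstruent between vowels /o/ and /i/, so it voices to [d]. /s/ is a voiceless obstruent between vowels /u/ and /u/, so it voices to [z]. /uotibaamsuxousue/ → uodibaamsuxouzue.
Rule 4 (nasal place assimilation): /m/ precedes the alveolar consonant /s/, so it assimilates in place to [n]. /uodibaamsuxouzue/ → uodibaansuxouzue.
Rule 5 (final vowel raising): /e/ is a mid vowel in word-final position, so it raises to [i]. /uodibaansuxouzue/ → uodibaansuxouzui.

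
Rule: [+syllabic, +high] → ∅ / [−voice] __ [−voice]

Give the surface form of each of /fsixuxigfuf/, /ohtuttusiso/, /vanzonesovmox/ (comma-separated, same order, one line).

fsxxigff, ohtttsso, vanzonesovmox

/fsixuxigfuf/: /i/ is a high vowel flanked by voiceless consonants /s/ and /x/, so it deletes. /u/ is a high vowel flanked by voiceless consonants /x/ and /x/, so it deletes. /u/ is a high vowel flanked by voiceless consonants /f/ and /f/, so it deletes. → [fsxxigff].
/ohtuttusiso/: /u/ is a high vowel flanked by voiceless consonants /t/ and /t/, so it deletes. /u/ is a high vowel flanked by voiceless consonants /t/ and /s/, so it deletes. /i/ is a high vowel flanked by voiceless consonants /s/ and /s/, so it deletes. → [ohtttsso].
/vanzonesovmox/: the rule's environment is not met; surfaces unchanged as [vanzonesovmox].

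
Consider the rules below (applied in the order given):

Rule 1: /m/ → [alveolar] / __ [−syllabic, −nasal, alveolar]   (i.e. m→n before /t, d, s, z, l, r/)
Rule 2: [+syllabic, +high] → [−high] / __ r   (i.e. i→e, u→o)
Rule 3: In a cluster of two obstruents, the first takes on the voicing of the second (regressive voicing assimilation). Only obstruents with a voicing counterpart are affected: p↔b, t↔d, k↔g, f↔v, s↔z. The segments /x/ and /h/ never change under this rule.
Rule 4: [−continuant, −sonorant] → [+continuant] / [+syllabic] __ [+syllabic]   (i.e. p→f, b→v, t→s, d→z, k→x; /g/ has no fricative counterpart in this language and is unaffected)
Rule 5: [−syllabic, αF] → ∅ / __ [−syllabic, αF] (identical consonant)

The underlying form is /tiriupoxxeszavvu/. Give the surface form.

teriufoxezavu

Rule 1 (nasal place assimilation): no segment meets the environment; /tiriupoxxeszavvu/ is unchanged.
Rule 2 (pre-rhotic lowering): /i/ is a high vowel immediately before /r/, so it lowers to [e]. /tiriupoxxeszavvu/ → teriupoxxeszavvu.
Rule 3 (regressive voicing assimilation): /s/ precedes the voiced obstruent /z/, so it voices to [z] by assimilation. /teriupoxxeszavvu/ → teriupoxxezzavvu.
Rule 4 (intervocalic spirantization): /p/ is a stop between vowels /u/ and /o/, so it spirantizes to the fricative [f]. /teriupoxxezzavvu/ → teriufoxxezzavvu.
Rule 5 (degemination): /xx/ is a geminate; the first /x/ deletes. /zz/ is a geminate; the first /z/ deletes. /vv/ is a geminate; the first /v/ deletes. /teriufoxxezzavvu/ → teriufoxezavu.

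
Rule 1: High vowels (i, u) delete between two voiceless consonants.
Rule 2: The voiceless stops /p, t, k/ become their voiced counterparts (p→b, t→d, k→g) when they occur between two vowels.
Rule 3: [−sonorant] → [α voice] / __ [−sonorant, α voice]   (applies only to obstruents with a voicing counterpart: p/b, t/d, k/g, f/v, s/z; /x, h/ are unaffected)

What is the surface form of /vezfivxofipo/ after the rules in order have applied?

Rule 1 (high vowel syncope): /i/ is a high vowel flanked by voiceless consonants /f/ and /p/, so it deletes. /vezfivxofipo/ → vezfivxofpo.
Rule 2 (intervocalic voicing): no segment meets the environment; /vezfivxofpo/ is unchanged.
Rule 3 (regressive voicing assimilation): /z/ precedes the voiceless obstruent /f/, so it devoices to [s] by assimilation. /v/ precedes the voiceless obstruent /x/, so it devoices to [f] by assimilation. /vezfivxofpo/ → vesfifxofpo.

vesfifxofpo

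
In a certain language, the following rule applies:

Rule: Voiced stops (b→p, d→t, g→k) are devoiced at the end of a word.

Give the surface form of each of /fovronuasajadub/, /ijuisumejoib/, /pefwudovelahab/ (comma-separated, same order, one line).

fovronuasajadup, ijuisumejoip, pefwudovelahap

/fovronuasajadub/: /b/ is a voiced stop in word-final position, so it devoices to [p]. → [fovronuasajadup].
/ijuisumejoib/: /b/ is a voiced stop in word-final position, so it devoices to [p]. → [ijuisumejoip].
/pefwudovelahab/: /b/ is a voiced stop in word-final position, so it devoices to [p]. → [pefwudovelahap].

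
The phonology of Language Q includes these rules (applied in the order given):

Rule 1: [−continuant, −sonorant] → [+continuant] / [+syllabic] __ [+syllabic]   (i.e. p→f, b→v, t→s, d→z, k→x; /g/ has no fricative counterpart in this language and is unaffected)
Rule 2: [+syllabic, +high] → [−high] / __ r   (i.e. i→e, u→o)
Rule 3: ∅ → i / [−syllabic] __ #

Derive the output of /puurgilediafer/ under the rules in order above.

Rule 1 (intervocalic spirantization): /d/ is a stop between vowels /e/ and /i/, so it spirantizes to the fricative [z]. /puurgilediafer/ → puurgileziafer.
Rule 2 (pre-rhotic lowering): /u/ is a high vowel immediately before /r/, so it lowers to [o]. /puurgileziafer/ → puorgileziafer.
Rule 3 (final i-epenthesis): the form ends in the consonant /r/, so [i] is inserted word-finally. /puorgileziafer/ → puorgileziaferi.

puorgileziaferi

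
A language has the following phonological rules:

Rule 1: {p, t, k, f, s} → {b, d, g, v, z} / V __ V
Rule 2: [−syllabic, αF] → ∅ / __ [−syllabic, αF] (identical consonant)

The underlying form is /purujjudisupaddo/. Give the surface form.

purujudizubado

Rule 1 (intervocalic voicing): /s/ is a voiceless obstruent between vowels /i/ and /u/, so it voices to [z]. /p/ is a voiceless obstruent between vowels /u/ and /a/, so it voices to [b]. /purujjudisupaddo/ → purujjudizubaddo.
Rule 2 (degemination): /jj/ is a geminate; the first /j/ deletes. /dd/ is a geminate; the first /d/ deletes. /purujjudizubaddo/ → purujudizubado.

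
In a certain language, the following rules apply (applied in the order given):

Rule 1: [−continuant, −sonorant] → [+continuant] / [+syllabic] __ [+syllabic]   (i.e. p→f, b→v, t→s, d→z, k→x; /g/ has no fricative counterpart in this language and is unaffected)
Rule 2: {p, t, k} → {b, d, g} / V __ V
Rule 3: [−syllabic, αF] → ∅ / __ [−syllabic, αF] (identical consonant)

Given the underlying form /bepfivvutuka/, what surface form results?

Rule 1 (intervocalic spirantization): /t/ is a stop between vowels /u/ and /u/, so it spirantizes to the fricative [s]. /k/ is a stop between vowels /u/ and /a/, so it spirantizes to the fricative [x]. /bepfivvutuka/ → bepfivvusuxa.
Rule 2 (intervocalic voicing): no segment meets the environment; /bepfivvusuxa/ is unchanged.
Rule 3 (degemination): /vv/ is a geminate; the first /v/ deletes. /bepfivvusuxa/ → bepfivusuxa.

bepfivusuxa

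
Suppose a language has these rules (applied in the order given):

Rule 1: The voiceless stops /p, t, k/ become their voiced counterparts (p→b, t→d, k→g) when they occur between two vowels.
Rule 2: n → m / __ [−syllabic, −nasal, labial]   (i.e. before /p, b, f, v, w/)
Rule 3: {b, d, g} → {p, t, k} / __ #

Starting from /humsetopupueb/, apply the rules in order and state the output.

humsedobubuep

Rule 1 (intervocalic voicing): /t/ is a voiceless stop between vowels /e/ and /o/, so it voices to [d]. /p/ is a voiceless stop between vowels /o/ and /u/, so it voices to [b]. /p/ is a voiceless stop between vowels /u/ and /u/, so it voices to [b]. /humsetopupueb/ → humsedobubueb.
Rule 2 (nasal place assimilation): no segment meets the environment; /humsedobubueb/ is unchanged.
Rule 3 (final devoicing): /b/ is a voiced stop in word-final position, so it devoices to [p]. /humsedobubueb/ → humsedobubuep.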